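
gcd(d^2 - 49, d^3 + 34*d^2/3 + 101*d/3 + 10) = 1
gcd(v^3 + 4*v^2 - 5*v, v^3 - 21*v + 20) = v^2 + 4*v - 5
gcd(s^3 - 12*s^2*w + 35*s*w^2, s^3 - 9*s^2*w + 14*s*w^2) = s^2 - 7*s*w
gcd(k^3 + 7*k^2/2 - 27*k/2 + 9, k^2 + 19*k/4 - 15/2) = k + 6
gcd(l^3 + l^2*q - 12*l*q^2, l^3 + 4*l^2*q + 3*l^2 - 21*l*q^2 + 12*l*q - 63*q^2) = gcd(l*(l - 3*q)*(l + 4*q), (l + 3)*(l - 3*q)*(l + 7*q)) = -l + 3*q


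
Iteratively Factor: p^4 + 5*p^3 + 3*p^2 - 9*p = (p + 3)*(p^3 + 2*p^2 - 3*p) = (p + 3)^2*(p^2 - p) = p*(p + 3)^2*(p - 1)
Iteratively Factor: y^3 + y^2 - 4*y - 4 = (y + 2)*(y^2 - y - 2) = (y - 2)*(y + 2)*(y + 1)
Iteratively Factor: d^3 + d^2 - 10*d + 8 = (d + 4)*(d^2 - 3*d + 2) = (d - 2)*(d + 4)*(d - 1)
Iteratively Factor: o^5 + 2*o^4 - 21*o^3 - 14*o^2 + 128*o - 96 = (o - 1)*(o^4 + 3*o^3 - 18*o^2 - 32*o + 96) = (o - 2)*(o - 1)*(o^3 + 5*o^2 - 8*o - 48) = (o - 3)*(o - 2)*(o - 1)*(o^2 + 8*o + 16) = (o - 3)*(o - 2)*(o - 1)*(o + 4)*(o + 4)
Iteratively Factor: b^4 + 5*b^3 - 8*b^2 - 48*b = (b - 3)*(b^3 + 8*b^2 + 16*b) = (b - 3)*(b + 4)*(b^2 + 4*b) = b*(b - 3)*(b + 4)*(b + 4)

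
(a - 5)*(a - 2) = a^2 - 7*a + 10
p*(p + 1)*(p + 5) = p^3 + 6*p^2 + 5*p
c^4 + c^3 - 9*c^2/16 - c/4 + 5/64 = (c - 1/2)*(c - 1/4)*(c + 1/2)*(c + 5/4)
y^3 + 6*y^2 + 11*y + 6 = (y + 1)*(y + 2)*(y + 3)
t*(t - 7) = t^2 - 7*t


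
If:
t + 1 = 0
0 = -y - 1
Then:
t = -1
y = -1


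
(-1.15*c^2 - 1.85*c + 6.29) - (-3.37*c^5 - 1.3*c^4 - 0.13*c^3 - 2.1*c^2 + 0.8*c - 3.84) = 3.37*c^5 + 1.3*c^4 + 0.13*c^3 + 0.95*c^2 - 2.65*c + 10.13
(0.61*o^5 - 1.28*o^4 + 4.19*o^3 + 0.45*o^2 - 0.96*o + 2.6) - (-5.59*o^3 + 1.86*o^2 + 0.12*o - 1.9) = 0.61*o^5 - 1.28*o^4 + 9.78*o^3 - 1.41*o^2 - 1.08*o + 4.5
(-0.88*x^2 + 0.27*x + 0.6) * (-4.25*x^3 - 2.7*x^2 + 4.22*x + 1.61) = 3.74*x^5 + 1.2285*x^4 - 6.9926*x^3 - 1.8974*x^2 + 2.9667*x + 0.966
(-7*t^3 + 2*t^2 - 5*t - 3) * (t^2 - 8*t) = -7*t^5 + 58*t^4 - 21*t^3 + 37*t^2 + 24*t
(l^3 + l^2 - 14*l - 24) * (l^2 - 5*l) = l^5 - 4*l^4 - 19*l^3 + 46*l^2 + 120*l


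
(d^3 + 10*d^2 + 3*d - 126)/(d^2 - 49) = (d^2 + 3*d - 18)/(d - 7)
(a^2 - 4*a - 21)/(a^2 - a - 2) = (-a^2 + 4*a + 21)/(-a^2 + a + 2)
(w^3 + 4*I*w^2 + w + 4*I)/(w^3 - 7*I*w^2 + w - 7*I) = (w + 4*I)/(w - 7*I)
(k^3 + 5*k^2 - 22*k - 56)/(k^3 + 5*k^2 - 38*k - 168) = (k^2 - 2*k - 8)/(k^2 - 2*k - 24)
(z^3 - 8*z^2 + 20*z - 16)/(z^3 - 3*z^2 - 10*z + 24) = (z - 2)/(z + 3)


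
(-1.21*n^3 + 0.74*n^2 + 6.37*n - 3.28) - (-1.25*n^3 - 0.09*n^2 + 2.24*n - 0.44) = 0.04*n^3 + 0.83*n^2 + 4.13*n - 2.84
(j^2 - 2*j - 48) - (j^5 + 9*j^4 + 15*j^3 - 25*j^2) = -j^5 - 9*j^4 - 15*j^3 + 26*j^2 - 2*j - 48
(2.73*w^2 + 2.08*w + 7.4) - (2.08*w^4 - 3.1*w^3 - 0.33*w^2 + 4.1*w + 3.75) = -2.08*w^4 + 3.1*w^3 + 3.06*w^2 - 2.02*w + 3.65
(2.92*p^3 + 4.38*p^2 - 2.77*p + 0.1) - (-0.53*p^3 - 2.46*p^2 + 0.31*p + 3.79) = 3.45*p^3 + 6.84*p^2 - 3.08*p - 3.69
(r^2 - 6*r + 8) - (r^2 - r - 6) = 14 - 5*r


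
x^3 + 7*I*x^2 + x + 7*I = (x - I)*(x + I)*(x + 7*I)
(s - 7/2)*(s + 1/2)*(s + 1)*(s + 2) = s^4 - 35*s^2/4 - 45*s/4 - 7/2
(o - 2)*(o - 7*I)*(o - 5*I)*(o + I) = o^4 - 2*o^3 - 11*I*o^3 - 23*o^2 + 22*I*o^2 + 46*o - 35*I*o + 70*I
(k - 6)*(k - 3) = k^2 - 9*k + 18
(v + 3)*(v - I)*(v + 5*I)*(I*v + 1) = I*v^4 - 3*v^3 + 3*I*v^3 - 9*v^2 + 9*I*v^2 + 5*v + 27*I*v + 15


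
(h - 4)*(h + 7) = h^2 + 3*h - 28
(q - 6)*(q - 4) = q^2 - 10*q + 24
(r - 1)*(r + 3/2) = r^2 + r/2 - 3/2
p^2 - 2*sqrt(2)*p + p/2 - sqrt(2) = (p + 1/2)*(p - 2*sqrt(2))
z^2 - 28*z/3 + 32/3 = (z - 8)*(z - 4/3)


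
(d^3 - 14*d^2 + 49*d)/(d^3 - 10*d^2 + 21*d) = (d - 7)/(d - 3)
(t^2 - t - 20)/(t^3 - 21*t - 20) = 1/(t + 1)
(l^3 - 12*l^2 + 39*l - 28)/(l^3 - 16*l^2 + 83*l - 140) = (l - 1)/(l - 5)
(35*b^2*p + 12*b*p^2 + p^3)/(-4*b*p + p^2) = (35*b^2 + 12*b*p + p^2)/(-4*b + p)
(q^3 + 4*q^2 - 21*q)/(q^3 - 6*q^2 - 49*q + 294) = q*(q - 3)/(q^2 - 13*q + 42)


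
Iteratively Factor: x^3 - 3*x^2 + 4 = (x - 2)*(x^2 - x - 2) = (x - 2)^2*(x + 1)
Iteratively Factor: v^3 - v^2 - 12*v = (v)*(v^2 - v - 12) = v*(v - 4)*(v + 3)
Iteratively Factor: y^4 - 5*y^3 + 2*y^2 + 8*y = (y - 4)*(y^3 - y^2 - 2*y) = (y - 4)*(y + 1)*(y^2 - 2*y) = (y - 4)*(y - 2)*(y + 1)*(y)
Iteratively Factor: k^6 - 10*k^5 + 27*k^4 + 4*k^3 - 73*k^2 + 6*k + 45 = (k - 5)*(k^5 - 5*k^4 + 2*k^3 + 14*k^2 - 3*k - 9) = (k - 5)*(k - 3)*(k^4 - 2*k^3 - 4*k^2 + 2*k + 3) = (k - 5)*(k - 3)*(k - 1)*(k^3 - k^2 - 5*k - 3) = (k - 5)*(k - 3)^2*(k - 1)*(k^2 + 2*k + 1) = (k - 5)*(k - 3)^2*(k - 1)*(k + 1)*(k + 1)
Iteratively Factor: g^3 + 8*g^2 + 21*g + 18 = (g + 3)*(g^2 + 5*g + 6) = (g + 3)^2*(g + 2)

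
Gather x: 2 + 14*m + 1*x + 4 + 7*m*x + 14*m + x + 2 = 28*m + x*(7*m + 2) + 8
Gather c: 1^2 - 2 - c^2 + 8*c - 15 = -c^2 + 8*c - 16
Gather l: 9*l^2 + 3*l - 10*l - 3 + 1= 9*l^2 - 7*l - 2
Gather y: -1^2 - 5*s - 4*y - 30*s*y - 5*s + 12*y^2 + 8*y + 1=-10*s + 12*y^2 + y*(4 - 30*s)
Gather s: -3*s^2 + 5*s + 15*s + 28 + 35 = -3*s^2 + 20*s + 63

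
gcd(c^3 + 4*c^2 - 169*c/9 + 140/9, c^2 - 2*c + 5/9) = c - 5/3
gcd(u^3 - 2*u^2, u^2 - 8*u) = u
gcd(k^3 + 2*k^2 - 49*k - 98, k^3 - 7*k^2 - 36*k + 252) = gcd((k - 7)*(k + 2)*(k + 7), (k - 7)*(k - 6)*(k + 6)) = k - 7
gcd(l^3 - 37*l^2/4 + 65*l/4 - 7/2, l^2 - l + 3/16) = l - 1/4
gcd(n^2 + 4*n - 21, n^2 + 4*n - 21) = n^2 + 4*n - 21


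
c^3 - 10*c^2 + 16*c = c*(c - 8)*(c - 2)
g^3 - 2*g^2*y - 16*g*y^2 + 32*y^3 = (g - 4*y)*(g - 2*y)*(g + 4*y)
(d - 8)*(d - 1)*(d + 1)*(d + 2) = d^4 - 6*d^3 - 17*d^2 + 6*d + 16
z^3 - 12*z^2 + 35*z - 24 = (z - 8)*(z - 3)*(z - 1)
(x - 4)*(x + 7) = x^2 + 3*x - 28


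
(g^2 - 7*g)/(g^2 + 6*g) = (g - 7)/(g + 6)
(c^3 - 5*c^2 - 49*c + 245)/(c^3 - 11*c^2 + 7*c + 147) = (c^2 + 2*c - 35)/(c^2 - 4*c - 21)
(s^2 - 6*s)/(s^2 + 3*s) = (s - 6)/(s + 3)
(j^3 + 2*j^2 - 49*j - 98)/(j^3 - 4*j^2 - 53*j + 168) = (j^2 - 5*j - 14)/(j^2 - 11*j + 24)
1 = 1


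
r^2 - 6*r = r*(r - 6)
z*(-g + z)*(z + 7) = -g*z^2 - 7*g*z + z^3 + 7*z^2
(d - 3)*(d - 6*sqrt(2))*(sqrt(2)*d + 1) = sqrt(2)*d^3 - 11*d^2 - 3*sqrt(2)*d^2 - 6*sqrt(2)*d + 33*d + 18*sqrt(2)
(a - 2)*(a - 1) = a^2 - 3*a + 2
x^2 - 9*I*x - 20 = (x - 5*I)*(x - 4*I)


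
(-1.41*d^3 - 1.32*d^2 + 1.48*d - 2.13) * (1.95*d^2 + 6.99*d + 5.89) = -2.7495*d^5 - 12.4299*d^4 - 14.6457*d^3 - 1.5831*d^2 - 6.1715*d - 12.5457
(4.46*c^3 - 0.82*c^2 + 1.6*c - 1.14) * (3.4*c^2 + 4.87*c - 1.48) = 15.164*c^5 + 18.9322*c^4 - 5.1542*c^3 + 5.1296*c^2 - 7.9198*c + 1.6872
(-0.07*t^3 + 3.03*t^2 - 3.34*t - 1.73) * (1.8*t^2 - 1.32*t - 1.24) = -0.126*t^5 + 5.5464*t^4 - 9.9248*t^3 - 2.4624*t^2 + 6.4252*t + 2.1452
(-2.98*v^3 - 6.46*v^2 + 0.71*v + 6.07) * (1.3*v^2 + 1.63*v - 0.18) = -3.874*v^5 - 13.2554*v^4 - 9.0704*v^3 + 10.2111*v^2 + 9.7663*v - 1.0926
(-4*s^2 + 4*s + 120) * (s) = -4*s^3 + 4*s^2 + 120*s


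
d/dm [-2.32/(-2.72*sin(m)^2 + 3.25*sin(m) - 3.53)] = (7.54 - 12.6208*sin(m))*cos(m)/(2.72*sin(m)^2 - 3.25*sin(m) + 3.53)^2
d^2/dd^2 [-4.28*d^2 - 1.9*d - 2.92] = -8.56000000000000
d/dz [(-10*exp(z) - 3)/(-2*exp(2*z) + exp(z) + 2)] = (-(4*exp(z) - 1)*(10*exp(z) + 3) + 20*exp(2*z) - 10*exp(z) - 20)*exp(z)/(-2*exp(2*z) + exp(z) + 2)^2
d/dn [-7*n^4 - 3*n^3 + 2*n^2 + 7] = n*(-28*n^2 - 9*n + 4)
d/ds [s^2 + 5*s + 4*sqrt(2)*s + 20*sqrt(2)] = 2*s + 5 + 4*sqrt(2)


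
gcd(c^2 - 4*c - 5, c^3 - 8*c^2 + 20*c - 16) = 1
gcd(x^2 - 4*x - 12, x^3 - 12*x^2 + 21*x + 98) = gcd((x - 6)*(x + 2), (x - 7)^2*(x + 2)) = x + 2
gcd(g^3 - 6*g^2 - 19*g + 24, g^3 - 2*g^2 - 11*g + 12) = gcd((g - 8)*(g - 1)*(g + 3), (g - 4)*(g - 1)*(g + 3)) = g^2 + 2*g - 3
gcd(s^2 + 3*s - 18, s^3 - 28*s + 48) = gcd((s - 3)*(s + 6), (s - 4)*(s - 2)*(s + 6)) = s + 6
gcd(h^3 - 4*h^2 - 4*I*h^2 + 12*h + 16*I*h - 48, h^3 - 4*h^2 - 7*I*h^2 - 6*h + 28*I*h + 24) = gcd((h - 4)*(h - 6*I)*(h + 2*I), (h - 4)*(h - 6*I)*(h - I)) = h^2 + h*(-4 - 6*I) + 24*I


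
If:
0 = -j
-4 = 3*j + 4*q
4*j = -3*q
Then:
No Solution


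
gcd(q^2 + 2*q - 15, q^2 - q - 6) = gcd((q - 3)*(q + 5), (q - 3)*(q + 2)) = q - 3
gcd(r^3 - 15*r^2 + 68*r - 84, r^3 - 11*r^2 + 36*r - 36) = r^2 - 8*r + 12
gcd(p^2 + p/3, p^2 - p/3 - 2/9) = p + 1/3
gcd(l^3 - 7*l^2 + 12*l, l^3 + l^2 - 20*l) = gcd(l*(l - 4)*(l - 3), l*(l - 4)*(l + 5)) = l^2 - 4*l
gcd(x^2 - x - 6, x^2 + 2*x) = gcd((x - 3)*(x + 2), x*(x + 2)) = x + 2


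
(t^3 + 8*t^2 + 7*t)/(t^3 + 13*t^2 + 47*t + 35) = t/(t + 5)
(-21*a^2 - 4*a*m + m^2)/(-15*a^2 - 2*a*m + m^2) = (7*a - m)/(5*a - m)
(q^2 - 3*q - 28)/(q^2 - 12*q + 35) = (q + 4)/(q - 5)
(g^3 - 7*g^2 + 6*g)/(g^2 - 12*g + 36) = g*(g - 1)/(g - 6)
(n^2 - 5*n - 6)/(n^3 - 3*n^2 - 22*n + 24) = (n + 1)/(n^2 + 3*n - 4)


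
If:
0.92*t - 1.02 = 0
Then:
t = 1.11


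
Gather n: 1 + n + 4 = n + 5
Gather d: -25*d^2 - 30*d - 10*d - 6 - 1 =-25*d^2 - 40*d - 7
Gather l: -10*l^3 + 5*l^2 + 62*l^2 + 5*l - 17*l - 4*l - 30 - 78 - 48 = -10*l^3 + 67*l^2 - 16*l - 156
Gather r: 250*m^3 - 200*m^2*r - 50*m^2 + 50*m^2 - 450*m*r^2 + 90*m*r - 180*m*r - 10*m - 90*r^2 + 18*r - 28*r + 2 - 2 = 250*m^3 - 10*m + r^2*(-450*m - 90) + r*(-200*m^2 - 90*m - 10)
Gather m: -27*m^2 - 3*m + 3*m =-27*m^2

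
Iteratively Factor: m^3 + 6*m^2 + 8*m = (m + 4)*(m^2 + 2*m) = m*(m + 4)*(m + 2)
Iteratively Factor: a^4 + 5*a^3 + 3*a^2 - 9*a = (a + 3)*(a^3 + 2*a^2 - 3*a) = (a + 3)^2*(a^2 - a) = a*(a + 3)^2*(a - 1)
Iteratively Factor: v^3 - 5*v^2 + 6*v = (v - 2)*(v^2 - 3*v) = v*(v - 2)*(v - 3)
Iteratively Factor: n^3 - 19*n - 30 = (n + 3)*(n^2 - 3*n - 10) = (n - 5)*(n + 3)*(n + 2)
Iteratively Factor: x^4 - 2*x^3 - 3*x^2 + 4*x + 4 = (x + 1)*(x^3 - 3*x^2 + 4) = (x - 2)*(x + 1)*(x^2 - x - 2) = (x - 2)*(x + 1)^2*(x - 2)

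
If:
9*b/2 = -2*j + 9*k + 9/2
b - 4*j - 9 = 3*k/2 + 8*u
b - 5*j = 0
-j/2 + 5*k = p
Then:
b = -480*u/37 - 495/37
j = -96*u/37 - 99/37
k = -784*u/111 - 288/37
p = -3776*u/111 - 2781/74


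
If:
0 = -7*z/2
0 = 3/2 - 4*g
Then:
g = 3/8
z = 0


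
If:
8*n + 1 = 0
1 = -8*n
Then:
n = -1/8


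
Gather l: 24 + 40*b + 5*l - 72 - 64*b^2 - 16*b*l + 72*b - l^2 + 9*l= -64*b^2 + 112*b - l^2 + l*(14 - 16*b) - 48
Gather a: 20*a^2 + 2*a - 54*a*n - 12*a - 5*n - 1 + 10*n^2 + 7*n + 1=20*a^2 + a*(-54*n - 10) + 10*n^2 + 2*n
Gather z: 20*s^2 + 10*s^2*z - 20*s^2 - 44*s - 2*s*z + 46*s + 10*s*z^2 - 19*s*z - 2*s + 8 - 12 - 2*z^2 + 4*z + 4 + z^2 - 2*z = z^2*(10*s - 1) + z*(10*s^2 - 21*s + 2)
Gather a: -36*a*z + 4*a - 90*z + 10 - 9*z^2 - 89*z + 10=a*(4 - 36*z) - 9*z^2 - 179*z + 20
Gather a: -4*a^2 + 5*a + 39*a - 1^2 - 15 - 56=-4*a^2 + 44*a - 72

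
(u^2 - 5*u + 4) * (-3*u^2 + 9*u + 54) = -3*u^4 + 24*u^3 - 3*u^2 - 234*u + 216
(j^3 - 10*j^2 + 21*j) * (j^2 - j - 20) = j^5 - 11*j^4 + 11*j^3 + 179*j^2 - 420*j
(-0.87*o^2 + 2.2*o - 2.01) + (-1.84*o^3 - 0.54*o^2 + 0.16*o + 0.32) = -1.84*o^3 - 1.41*o^2 + 2.36*o - 1.69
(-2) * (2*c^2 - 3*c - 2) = -4*c^2 + 6*c + 4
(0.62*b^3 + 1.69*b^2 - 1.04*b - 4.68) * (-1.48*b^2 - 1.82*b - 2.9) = -0.9176*b^5 - 3.6296*b^4 - 3.3346*b^3 + 3.9182*b^2 + 11.5336*b + 13.572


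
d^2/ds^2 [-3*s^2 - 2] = -6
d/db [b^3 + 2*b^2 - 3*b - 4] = 3*b^2 + 4*b - 3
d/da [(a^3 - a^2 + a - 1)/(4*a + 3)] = (8*a^3 + 5*a^2 - 6*a + 7)/(16*a^2 + 24*a + 9)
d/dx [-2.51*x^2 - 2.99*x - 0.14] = -5.02*x - 2.99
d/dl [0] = 0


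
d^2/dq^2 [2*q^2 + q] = 4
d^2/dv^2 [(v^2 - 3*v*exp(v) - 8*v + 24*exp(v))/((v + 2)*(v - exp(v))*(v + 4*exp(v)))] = (2*(1 - exp(v))^2*(v + 2)^2*(v + 4*exp(v))^2*(v^2 - 3*v*exp(v) - 8*v + 24*exp(v)) + 2*(1 - exp(v))*(v + 2)^2*(v - exp(v))*(v + 4*exp(v))*(4*exp(v) + 1)*(v^2 - 3*v*exp(v) - 8*v + 24*exp(v)) + 2*(1 - exp(v))*(v + 2)*(v - exp(v))*(v + 4*exp(v))^2*(v^2 - 3*v*exp(v) - 8*v + 24*exp(v)) + (v + 2)^2*(v - exp(v))^2*(v + 4*exp(v))^2*(-3*v*exp(v) + 18*exp(v) + 2) + 2*(v + 2)^2*(v - exp(v))^2*(v + 4*exp(v))*((4*exp(v) + 1)*(3*v*exp(v) - 2*v - 21*exp(v) + 8) + 2*(-v^2 + 3*v*exp(v) + 8*v - 24*exp(v))*exp(v)) + 2*(v + 2)^2*(v - exp(v))^2*(4*exp(v) + 1)^2*(v^2 - 3*v*exp(v) - 8*v + 24*exp(v)) + (v + 2)^2*(v - exp(v))*(v + 4*exp(v))^2*(2*(1 - exp(v))*(3*v*exp(v) - 2*v - 21*exp(v) + 8) + (v^2 - 3*v*exp(v) - 8*v + 24*exp(v))*exp(v)) + 2*(v + 2)*(v - exp(v))^2*(v + 4*exp(v))^2*(3*v*exp(v) - 2*v - 21*exp(v) + 8) + 2*(v + 2)*(v - exp(v))^2*(v + 4*exp(v))*(4*exp(v) + 1)*(v^2 - 3*v*exp(v) - 8*v + 24*exp(v)) + 2*(v - exp(v))^2*(v + 4*exp(v))^2*(v^2 - 3*v*exp(v) - 8*v + 24*exp(v)))/((v + 2)^3*(v - exp(v))^3*(v + 4*exp(v))^3)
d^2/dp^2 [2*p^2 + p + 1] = 4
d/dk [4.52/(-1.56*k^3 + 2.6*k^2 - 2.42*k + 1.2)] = (21.1536*k^2 - 23.504*k + 10.9384)/(1.56*k^3 - 2.6*k^2 + 2.42*k - 1.2)^2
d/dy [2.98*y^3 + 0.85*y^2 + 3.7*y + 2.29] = 8.94*y^2 + 1.7*y + 3.7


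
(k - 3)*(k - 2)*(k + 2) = k^3 - 3*k^2 - 4*k + 12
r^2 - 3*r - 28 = (r - 7)*(r + 4)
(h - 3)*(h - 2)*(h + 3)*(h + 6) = h^4 + 4*h^3 - 21*h^2 - 36*h + 108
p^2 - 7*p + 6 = (p - 6)*(p - 1)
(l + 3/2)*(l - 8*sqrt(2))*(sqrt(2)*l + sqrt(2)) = sqrt(2)*l^3 - 16*l^2 + 5*sqrt(2)*l^2/2 - 40*l + 3*sqrt(2)*l/2 - 24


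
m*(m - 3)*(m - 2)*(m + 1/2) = m^4 - 9*m^3/2 + 7*m^2/2 + 3*m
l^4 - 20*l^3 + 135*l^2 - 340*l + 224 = (l - 8)*(l - 7)*(l - 4)*(l - 1)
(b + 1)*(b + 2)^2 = b^3 + 5*b^2 + 8*b + 4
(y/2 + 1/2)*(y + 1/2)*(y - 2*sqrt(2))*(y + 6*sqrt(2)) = y^4/2 + 3*y^3/4 + 2*sqrt(2)*y^3 - 47*y^2/4 + 3*sqrt(2)*y^2 - 18*y + sqrt(2)*y - 6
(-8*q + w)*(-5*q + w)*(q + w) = 40*q^3 + 27*q^2*w - 12*q*w^2 + w^3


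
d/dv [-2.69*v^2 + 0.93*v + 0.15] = 0.93 - 5.38*v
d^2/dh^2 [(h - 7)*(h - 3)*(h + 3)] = 6*h - 14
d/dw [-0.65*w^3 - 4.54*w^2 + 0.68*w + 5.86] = -1.95*w^2 - 9.08*w + 0.68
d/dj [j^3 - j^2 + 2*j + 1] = 3*j^2 - 2*j + 2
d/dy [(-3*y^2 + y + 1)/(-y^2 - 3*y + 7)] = 10*(y^2 - 4*y + 1)/(y^4 + 6*y^3 - 5*y^2 - 42*y + 49)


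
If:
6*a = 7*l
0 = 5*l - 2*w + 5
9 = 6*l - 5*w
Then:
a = -301/78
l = -43/13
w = -75/13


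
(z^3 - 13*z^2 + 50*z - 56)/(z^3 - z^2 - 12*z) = (z^2 - 9*z + 14)/(z*(z + 3))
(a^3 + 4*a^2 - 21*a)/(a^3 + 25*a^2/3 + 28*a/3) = 3*(a - 3)/(3*a + 4)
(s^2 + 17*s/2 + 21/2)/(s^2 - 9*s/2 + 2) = (2*s^2 + 17*s + 21)/(2*s^2 - 9*s + 4)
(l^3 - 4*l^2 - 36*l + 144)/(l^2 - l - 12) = (l^2 - 36)/(l + 3)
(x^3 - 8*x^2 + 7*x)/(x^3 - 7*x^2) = (x - 1)/x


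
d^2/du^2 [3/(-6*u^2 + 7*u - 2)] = 6*(36*u^2 - 42*u - (12*u - 7)^2 + 12)/(6*u^2 - 7*u + 2)^3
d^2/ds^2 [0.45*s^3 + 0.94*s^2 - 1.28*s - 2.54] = 2.7*s + 1.88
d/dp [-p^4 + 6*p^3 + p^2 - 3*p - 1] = -4*p^3 + 18*p^2 + 2*p - 3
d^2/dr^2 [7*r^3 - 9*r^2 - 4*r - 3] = 42*r - 18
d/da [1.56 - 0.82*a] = -0.820000000000000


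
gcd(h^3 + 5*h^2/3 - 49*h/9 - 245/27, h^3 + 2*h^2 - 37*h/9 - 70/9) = h^2 + 4*h + 35/9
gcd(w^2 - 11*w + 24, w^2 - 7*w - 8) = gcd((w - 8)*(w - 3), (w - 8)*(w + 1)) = w - 8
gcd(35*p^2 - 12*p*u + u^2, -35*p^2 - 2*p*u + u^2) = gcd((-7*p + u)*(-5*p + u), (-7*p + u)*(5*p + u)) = 7*p - u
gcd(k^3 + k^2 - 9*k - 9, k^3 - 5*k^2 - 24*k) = k + 3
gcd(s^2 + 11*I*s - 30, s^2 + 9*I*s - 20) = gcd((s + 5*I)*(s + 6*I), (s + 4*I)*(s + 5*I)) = s + 5*I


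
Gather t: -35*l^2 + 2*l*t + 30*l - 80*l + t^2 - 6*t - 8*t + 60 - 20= -35*l^2 - 50*l + t^2 + t*(2*l - 14) + 40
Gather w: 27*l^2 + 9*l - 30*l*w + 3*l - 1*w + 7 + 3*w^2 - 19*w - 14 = 27*l^2 + 12*l + 3*w^2 + w*(-30*l - 20) - 7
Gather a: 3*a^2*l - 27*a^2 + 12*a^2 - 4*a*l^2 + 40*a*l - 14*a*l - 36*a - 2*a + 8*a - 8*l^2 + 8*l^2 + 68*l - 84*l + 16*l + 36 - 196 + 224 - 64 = a^2*(3*l - 15) + a*(-4*l^2 + 26*l - 30)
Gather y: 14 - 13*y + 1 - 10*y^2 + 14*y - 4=-10*y^2 + y + 11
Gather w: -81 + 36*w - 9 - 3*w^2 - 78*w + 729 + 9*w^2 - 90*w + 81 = 6*w^2 - 132*w + 720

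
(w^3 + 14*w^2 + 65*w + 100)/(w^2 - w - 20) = (w^2 + 10*w + 25)/(w - 5)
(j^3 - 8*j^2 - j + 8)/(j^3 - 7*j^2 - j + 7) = (j - 8)/(j - 7)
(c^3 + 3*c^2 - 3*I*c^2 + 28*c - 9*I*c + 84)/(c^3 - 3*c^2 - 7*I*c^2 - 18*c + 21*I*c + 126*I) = (c + 4*I)/(c - 6)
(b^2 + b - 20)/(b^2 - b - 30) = (b - 4)/(b - 6)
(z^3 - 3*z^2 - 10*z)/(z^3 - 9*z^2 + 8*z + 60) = z/(z - 6)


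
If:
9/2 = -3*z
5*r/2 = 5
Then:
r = 2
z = -3/2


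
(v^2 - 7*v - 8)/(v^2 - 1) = (v - 8)/(v - 1)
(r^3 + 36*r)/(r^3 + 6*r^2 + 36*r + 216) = r/(r + 6)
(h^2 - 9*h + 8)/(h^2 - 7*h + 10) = (h^2 - 9*h + 8)/(h^2 - 7*h + 10)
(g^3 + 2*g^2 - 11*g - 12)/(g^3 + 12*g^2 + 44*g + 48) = (g^2 - 2*g - 3)/(g^2 + 8*g + 12)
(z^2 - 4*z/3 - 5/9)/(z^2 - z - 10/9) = (3*z + 1)/(3*z + 2)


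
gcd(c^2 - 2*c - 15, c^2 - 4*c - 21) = c + 3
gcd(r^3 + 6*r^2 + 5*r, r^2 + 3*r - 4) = 1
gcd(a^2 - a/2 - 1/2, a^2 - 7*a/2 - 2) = a + 1/2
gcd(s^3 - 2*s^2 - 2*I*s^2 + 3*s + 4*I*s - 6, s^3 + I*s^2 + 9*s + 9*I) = s^2 - 2*I*s + 3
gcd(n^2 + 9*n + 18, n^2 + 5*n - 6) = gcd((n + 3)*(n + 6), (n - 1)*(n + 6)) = n + 6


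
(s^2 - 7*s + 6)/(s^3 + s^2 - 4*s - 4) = (s^2 - 7*s + 6)/(s^3 + s^2 - 4*s - 4)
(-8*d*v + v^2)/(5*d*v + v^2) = (-8*d + v)/(5*d + v)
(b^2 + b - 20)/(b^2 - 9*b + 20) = (b + 5)/(b - 5)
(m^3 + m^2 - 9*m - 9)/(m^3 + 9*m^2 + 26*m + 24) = (m^2 - 2*m - 3)/(m^2 + 6*m + 8)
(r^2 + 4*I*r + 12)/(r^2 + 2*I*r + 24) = (r - 2*I)/(r - 4*I)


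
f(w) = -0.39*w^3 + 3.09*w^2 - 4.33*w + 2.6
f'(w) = -1.17*w^2 + 6.18*w - 4.33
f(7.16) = -13.15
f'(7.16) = -20.06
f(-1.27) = 13.88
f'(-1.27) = -14.07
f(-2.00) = 26.74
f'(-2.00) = -21.37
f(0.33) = 1.49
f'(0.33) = -2.42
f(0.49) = 1.17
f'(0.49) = -1.58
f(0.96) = 0.95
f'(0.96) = 0.52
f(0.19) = 1.89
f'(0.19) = -3.20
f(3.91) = 9.60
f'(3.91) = 1.95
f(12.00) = -278.32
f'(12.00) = -98.65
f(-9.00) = 576.17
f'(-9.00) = -154.72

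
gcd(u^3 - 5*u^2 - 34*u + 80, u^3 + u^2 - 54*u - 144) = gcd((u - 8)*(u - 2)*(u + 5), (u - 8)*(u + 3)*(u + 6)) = u - 8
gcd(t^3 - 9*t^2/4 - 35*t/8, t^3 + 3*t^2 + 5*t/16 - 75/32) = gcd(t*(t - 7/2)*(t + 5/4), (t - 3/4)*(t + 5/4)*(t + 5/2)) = t + 5/4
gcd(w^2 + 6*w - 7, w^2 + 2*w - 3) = w - 1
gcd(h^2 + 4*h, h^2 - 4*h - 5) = 1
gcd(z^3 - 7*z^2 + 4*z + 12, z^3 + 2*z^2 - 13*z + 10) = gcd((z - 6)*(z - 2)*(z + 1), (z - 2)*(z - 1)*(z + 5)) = z - 2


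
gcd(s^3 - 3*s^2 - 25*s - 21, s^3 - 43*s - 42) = s^2 - 6*s - 7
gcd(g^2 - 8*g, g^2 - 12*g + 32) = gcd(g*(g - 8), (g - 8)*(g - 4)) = g - 8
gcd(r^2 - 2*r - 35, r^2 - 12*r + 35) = r - 7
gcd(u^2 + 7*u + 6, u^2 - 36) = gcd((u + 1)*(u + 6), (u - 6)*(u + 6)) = u + 6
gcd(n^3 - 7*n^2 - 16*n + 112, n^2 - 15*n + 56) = n - 7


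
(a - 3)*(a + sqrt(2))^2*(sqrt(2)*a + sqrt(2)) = sqrt(2)*a^4 - 2*sqrt(2)*a^3 + 4*a^3 - 8*a^2 - sqrt(2)*a^2 - 12*a - 4*sqrt(2)*a - 6*sqrt(2)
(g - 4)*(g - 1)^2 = g^3 - 6*g^2 + 9*g - 4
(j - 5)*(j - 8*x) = j^2 - 8*j*x - 5*j + 40*x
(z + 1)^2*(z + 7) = z^3 + 9*z^2 + 15*z + 7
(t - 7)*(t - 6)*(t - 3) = t^3 - 16*t^2 + 81*t - 126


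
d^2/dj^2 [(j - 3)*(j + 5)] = 2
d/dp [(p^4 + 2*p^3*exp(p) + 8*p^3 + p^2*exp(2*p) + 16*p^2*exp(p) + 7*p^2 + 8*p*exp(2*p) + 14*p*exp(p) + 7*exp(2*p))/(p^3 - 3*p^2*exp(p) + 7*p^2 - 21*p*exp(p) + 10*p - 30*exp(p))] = (2*(p^3 - 3*p^2*exp(p) + 7*p^2 - 21*p*exp(p) + 10*p - 30*exp(p))*(p^3*exp(p) + 2*p^3 + p^2*exp(2*p) + 11*p^2*exp(p) + 12*p^2 + 9*p*exp(2*p) + 23*p*exp(p) + 7*p + 11*exp(2*p) + 7*exp(p)) + (3*p^2*exp(p) - 3*p^2 + 27*p*exp(p) - 14*p + 51*exp(p) - 10)*(p^4 + 2*p^3*exp(p) + 8*p^3 + p^2*exp(2*p) + 16*p^2*exp(p) + 7*p^2 + 8*p*exp(2*p) + 14*p*exp(p) + 7*exp(2*p)))/(p^3 - 3*p^2*exp(p) + 7*p^2 - 21*p*exp(p) + 10*p - 30*exp(p))^2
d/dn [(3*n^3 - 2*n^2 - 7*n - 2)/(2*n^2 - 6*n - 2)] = (3*n^4 - 18*n^3 + 4*n^2 + 8*n + 1)/(2*(n^4 - 6*n^3 + 7*n^2 + 6*n + 1))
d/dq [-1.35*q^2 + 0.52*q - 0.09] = 0.52 - 2.7*q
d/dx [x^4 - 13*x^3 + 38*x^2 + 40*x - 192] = 4*x^3 - 39*x^2 + 76*x + 40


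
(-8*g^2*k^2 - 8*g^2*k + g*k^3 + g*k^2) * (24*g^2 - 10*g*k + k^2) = -192*g^4*k^2 - 192*g^4*k + 104*g^3*k^3 + 104*g^3*k^2 - 18*g^2*k^4 - 18*g^2*k^3 + g*k^5 + g*k^4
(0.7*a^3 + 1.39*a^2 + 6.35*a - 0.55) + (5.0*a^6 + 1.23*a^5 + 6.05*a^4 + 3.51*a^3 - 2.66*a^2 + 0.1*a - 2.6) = 5.0*a^6 + 1.23*a^5 + 6.05*a^4 + 4.21*a^3 - 1.27*a^2 + 6.45*a - 3.15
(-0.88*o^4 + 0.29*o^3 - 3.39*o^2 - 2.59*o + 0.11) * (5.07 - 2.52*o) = 2.2176*o^5 - 5.1924*o^4 + 10.0131*o^3 - 10.6605*o^2 - 13.4085*o + 0.5577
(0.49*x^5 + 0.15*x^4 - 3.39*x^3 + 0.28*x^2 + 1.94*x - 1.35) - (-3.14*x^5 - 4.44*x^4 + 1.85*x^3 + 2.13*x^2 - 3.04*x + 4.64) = 3.63*x^5 + 4.59*x^4 - 5.24*x^3 - 1.85*x^2 + 4.98*x - 5.99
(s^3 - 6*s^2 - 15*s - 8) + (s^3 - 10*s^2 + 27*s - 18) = 2*s^3 - 16*s^2 + 12*s - 26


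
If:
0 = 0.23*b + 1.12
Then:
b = -4.87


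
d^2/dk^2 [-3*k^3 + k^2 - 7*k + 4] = 2 - 18*k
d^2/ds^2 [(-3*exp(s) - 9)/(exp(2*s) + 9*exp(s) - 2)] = 3*(-exp(4*s) - 3*exp(3*s) - 93*exp(2*s) - 285*exp(s) - 58)*exp(s)/(exp(6*s) + 27*exp(5*s) + 237*exp(4*s) + 621*exp(3*s) - 474*exp(2*s) + 108*exp(s) - 8)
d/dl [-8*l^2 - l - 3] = -16*l - 1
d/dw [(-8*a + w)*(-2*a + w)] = -10*a + 2*w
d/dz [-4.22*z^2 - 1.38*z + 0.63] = -8.44*z - 1.38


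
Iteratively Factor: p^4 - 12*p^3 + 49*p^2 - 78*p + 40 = (p - 2)*(p^3 - 10*p^2 + 29*p - 20) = (p - 2)*(p - 1)*(p^2 - 9*p + 20) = (p - 4)*(p - 2)*(p - 1)*(p - 5)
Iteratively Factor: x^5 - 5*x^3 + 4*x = (x + 1)*(x^4 - x^3 - 4*x^2 + 4*x) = (x + 1)*(x + 2)*(x^3 - 3*x^2 + 2*x) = x*(x + 1)*(x + 2)*(x^2 - 3*x + 2) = x*(x - 2)*(x + 1)*(x + 2)*(x - 1)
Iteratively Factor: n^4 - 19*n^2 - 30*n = (n + 2)*(n^3 - 2*n^2 - 15*n) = (n - 5)*(n + 2)*(n^2 + 3*n) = n*(n - 5)*(n + 2)*(n + 3)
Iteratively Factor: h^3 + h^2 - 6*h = (h + 3)*(h^2 - 2*h) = (h - 2)*(h + 3)*(h)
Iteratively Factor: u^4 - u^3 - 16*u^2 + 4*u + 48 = (u - 2)*(u^3 + u^2 - 14*u - 24) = (u - 2)*(u + 2)*(u^2 - u - 12) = (u - 4)*(u - 2)*(u + 2)*(u + 3)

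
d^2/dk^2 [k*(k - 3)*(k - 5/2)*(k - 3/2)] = 12*k^2 - 42*k + 63/2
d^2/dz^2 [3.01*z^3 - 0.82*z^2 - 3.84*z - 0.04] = 18.06*z - 1.64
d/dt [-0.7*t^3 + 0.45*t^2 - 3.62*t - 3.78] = -2.1*t^2 + 0.9*t - 3.62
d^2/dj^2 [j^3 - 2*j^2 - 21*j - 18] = 6*j - 4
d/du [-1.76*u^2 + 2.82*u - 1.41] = 2.82 - 3.52*u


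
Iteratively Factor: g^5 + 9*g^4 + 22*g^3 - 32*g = (g - 1)*(g^4 + 10*g^3 + 32*g^2 + 32*g) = g*(g - 1)*(g^3 + 10*g^2 + 32*g + 32) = g*(g - 1)*(g + 4)*(g^2 + 6*g + 8) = g*(g - 1)*(g + 4)^2*(g + 2)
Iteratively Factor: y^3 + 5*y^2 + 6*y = (y + 3)*(y^2 + 2*y) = (y + 2)*(y + 3)*(y)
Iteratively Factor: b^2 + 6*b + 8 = (b + 2)*(b + 4)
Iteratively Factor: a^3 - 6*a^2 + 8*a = (a - 2)*(a^2 - 4*a) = a*(a - 2)*(a - 4)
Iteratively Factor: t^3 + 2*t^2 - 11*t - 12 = (t + 4)*(t^2 - 2*t - 3) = (t + 1)*(t + 4)*(t - 3)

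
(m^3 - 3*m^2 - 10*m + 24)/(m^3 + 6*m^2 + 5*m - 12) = (m^2 - 6*m + 8)/(m^2 + 3*m - 4)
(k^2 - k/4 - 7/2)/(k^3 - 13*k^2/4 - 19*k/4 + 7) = (k - 2)/(k^2 - 5*k + 4)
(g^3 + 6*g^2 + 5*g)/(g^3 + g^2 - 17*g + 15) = g*(g + 1)/(g^2 - 4*g + 3)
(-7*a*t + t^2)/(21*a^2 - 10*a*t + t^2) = t/(-3*a + t)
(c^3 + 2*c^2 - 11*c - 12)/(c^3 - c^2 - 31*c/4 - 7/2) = 4*(-c^3 - 2*c^2 + 11*c + 12)/(-4*c^3 + 4*c^2 + 31*c + 14)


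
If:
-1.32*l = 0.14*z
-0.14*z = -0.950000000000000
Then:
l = -0.72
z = 6.79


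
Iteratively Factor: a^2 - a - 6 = (a - 3)*(a + 2)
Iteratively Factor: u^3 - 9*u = (u + 3)*(u^2 - 3*u) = u*(u + 3)*(u - 3)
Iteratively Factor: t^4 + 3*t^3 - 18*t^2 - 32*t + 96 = (t + 4)*(t^3 - t^2 - 14*t + 24) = (t - 2)*(t + 4)*(t^2 + t - 12) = (t - 2)*(t + 4)^2*(t - 3)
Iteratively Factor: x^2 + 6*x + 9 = (x + 3)*(x + 3)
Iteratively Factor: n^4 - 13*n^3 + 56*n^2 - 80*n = (n)*(n^3 - 13*n^2 + 56*n - 80) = n*(n - 4)*(n^2 - 9*n + 20) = n*(n - 5)*(n - 4)*(n - 4)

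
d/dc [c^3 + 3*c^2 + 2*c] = 3*c^2 + 6*c + 2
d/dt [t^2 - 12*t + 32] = 2*t - 12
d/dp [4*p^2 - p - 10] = 8*p - 1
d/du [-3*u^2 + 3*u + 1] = 3 - 6*u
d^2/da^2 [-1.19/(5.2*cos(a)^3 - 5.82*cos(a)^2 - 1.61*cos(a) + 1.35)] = (-7.57221463969226*(1 - cos(a)^2)^2 + 2.93803658776656*sin(a)^6 + 1.46901829388328*cos(a)^6 + 2.00954169176084*cos(a)^5 - 2.71127680876819*cos(a)^3 - 5.61209476531106*cos(a)^2 + 0.072000367784153*cos(a) + 4.76032794553694)/(-0.893470790378007*cos(a)^3 + 1.0*cos(a)^2 + 0.276632302405498*cos(a) - 0.231958762886598)^3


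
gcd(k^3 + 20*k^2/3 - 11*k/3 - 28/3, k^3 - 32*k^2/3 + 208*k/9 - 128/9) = k - 4/3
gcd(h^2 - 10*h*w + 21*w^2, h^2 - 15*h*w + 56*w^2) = -h + 7*w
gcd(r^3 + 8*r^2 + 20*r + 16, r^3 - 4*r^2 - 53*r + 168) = 1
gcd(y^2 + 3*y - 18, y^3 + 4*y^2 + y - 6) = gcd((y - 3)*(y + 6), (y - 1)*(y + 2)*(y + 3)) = 1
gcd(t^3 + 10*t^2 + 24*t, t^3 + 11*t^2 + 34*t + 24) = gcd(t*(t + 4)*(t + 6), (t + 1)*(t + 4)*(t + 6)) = t^2 + 10*t + 24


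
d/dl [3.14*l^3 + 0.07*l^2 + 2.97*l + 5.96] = 9.42*l^2 + 0.14*l + 2.97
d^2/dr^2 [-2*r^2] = -4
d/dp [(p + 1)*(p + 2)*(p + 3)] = 3*p^2 + 12*p + 11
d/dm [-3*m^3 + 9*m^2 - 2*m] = -9*m^2 + 18*m - 2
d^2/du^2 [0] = 0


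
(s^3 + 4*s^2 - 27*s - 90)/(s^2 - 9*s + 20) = (s^2 + 9*s + 18)/(s - 4)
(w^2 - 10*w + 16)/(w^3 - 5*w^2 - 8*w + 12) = (w^2 - 10*w + 16)/(w^3 - 5*w^2 - 8*w + 12)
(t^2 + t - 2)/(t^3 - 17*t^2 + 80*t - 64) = (t + 2)/(t^2 - 16*t + 64)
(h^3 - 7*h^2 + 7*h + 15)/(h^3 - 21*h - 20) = (h - 3)/(h + 4)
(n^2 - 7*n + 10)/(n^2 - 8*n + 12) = (n - 5)/(n - 6)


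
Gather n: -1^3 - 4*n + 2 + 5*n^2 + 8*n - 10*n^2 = -5*n^2 + 4*n + 1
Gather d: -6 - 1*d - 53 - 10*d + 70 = 11 - 11*d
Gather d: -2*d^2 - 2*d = -2*d^2 - 2*d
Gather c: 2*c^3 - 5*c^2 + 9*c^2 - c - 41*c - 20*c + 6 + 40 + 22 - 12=2*c^3 + 4*c^2 - 62*c + 56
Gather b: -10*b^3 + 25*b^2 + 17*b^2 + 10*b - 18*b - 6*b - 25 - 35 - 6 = -10*b^3 + 42*b^2 - 14*b - 66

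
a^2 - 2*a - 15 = (a - 5)*(a + 3)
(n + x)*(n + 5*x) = n^2 + 6*n*x + 5*x^2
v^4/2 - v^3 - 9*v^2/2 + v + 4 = (v/2 + 1)*(v - 4)*(v - 1)*(v + 1)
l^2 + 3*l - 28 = (l - 4)*(l + 7)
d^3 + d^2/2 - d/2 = d*(d - 1/2)*(d + 1)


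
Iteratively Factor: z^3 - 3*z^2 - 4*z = (z - 4)*(z^2 + z) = z*(z - 4)*(z + 1)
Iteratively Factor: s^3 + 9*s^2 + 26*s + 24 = (s + 3)*(s^2 + 6*s + 8) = (s + 3)*(s + 4)*(s + 2)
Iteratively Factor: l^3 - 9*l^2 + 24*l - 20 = (l - 2)*(l^2 - 7*l + 10) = (l - 2)^2*(l - 5)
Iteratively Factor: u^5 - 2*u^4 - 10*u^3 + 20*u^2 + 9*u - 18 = (u - 1)*(u^4 - u^3 - 11*u^2 + 9*u + 18) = (u - 3)*(u - 1)*(u^3 + 2*u^2 - 5*u - 6) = (u - 3)*(u - 1)*(u + 3)*(u^2 - u - 2) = (u - 3)*(u - 2)*(u - 1)*(u + 3)*(u + 1)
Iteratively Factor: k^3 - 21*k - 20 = (k + 4)*(k^2 - 4*k - 5) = (k + 1)*(k + 4)*(k - 5)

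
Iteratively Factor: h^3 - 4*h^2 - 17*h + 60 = (h - 5)*(h^2 + h - 12) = (h - 5)*(h + 4)*(h - 3)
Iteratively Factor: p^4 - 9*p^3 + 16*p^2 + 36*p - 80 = (p - 4)*(p^3 - 5*p^2 - 4*p + 20) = (p - 4)*(p + 2)*(p^2 - 7*p + 10) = (p - 5)*(p - 4)*(p + 2)*(p - 2)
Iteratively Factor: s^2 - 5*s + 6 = (s - 2)*(s - 3)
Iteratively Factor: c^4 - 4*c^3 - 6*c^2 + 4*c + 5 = (c - 5)*(c^3 + c^2 - c - 1) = (c - 5)*(c + 1)*(c^2 - 1) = (c - 5)*(c - 1)*(c + 1)*(c + 1)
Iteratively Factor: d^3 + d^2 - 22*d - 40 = (d + 2)*(d^2 - d - 20) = (d + 2)*(d + 4)*(d - 5)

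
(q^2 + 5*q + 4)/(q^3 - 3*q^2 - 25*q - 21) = (q + 4)/(q^2 - 4*q - 21)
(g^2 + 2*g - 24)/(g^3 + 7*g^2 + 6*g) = (g - 4)/(g*(g + 1))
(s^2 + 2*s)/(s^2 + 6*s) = (s + 2)/(s + 6)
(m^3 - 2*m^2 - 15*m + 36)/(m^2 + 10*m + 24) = (m^2 - 6*m + 9)/(m + 6)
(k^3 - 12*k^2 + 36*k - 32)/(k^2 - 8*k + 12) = (k^2 - 10*k + 16)/(k - 6)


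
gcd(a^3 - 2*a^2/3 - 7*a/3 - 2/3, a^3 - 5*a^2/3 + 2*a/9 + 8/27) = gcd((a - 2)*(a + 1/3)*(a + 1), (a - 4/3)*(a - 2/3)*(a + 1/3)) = a + 1/3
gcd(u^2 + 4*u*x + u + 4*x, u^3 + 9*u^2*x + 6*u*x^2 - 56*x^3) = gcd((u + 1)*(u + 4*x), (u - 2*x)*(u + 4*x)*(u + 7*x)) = u + 4*x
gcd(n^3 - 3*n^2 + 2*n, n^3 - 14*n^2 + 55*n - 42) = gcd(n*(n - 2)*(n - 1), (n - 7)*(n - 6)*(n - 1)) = n - 1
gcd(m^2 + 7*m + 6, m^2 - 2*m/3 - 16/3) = 1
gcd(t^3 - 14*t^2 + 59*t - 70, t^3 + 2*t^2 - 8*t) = t - 2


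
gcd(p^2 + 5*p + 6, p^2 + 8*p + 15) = p + 3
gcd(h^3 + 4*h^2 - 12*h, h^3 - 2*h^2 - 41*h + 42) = h + 6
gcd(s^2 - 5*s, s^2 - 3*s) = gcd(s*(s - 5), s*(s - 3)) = s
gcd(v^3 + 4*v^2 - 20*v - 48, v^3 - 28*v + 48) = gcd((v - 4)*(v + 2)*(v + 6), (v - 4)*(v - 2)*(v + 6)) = v^2 + 2*v - 24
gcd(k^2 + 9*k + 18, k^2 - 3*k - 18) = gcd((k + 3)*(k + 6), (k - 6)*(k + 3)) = k + 3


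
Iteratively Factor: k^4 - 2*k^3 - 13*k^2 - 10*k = (k)*(k^3 - 2*k^2 - 13*k - 10) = k*(k + 1)*(k^2 - 3*k - 10) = k*(k - 5)*(k + 1)*(k + 2)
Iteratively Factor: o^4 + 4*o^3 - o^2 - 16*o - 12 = (o + 2)*(o^3 + 2*o^2 - 5*o - 6) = (o + 2)*(o + 3)*(o^2 - o - 2) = (o + 1)*(o + 2)*(o + 3)*(o - 2)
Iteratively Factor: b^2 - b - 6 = (b + 2)*(b - 3)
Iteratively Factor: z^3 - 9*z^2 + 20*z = (z - 5)*(z^2 - 4*z) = (z - 5)*(z - 4)*(z)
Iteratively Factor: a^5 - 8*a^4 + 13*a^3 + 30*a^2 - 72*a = (a - 3)*(a^4 - 5*a^3 - 2*a^2 + 24*a) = (a - 3)^2*(a^3 - 2*a^2 - 8*a) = (a - 4)*(a - 3)^2*(a^2 + 2*a) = (a - 4)*(a - 3)^2*(a + 2)*(a)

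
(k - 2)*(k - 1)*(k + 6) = k^3 + 3*k^2 - 16*k + 12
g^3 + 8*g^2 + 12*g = g*(g + 2)*(g + 6)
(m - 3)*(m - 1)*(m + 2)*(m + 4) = m^4 + 2*m^3 - 13*m^2 - 14*m + 24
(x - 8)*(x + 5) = x^2 - 3*x - 40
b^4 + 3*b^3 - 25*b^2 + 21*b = b*(b - 3)*(b - 1)*(b + 7)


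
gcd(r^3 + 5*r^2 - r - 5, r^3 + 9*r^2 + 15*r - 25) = r^2 + 4*r - 5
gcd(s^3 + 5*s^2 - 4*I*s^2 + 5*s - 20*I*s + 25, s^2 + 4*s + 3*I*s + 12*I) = 1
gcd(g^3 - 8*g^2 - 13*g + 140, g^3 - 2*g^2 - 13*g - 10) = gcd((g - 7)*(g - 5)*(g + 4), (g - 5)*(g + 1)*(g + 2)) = g - 5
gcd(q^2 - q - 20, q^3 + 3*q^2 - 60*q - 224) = q + 4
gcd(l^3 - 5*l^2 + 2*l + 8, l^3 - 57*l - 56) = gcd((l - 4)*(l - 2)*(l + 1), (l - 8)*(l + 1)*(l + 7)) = l + 1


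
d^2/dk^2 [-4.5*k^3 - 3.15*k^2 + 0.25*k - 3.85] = -27.0*k - 6.3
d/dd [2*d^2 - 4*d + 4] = 4*d - 4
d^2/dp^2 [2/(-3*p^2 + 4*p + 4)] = 4*(-9*p^2 + 12*p + 4*(3*p - 2)^2 + 12)/(-3*p^2 + 4*p + 4)^3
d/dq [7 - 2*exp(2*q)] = -4*exp(2*q)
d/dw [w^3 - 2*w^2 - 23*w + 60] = 3*w^2 - 4*w - 23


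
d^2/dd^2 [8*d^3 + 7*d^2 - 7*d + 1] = 48*d + 14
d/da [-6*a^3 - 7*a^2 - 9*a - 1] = -18*a^2 - 14*a - 9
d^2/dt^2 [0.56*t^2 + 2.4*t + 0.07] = 1.12000000000000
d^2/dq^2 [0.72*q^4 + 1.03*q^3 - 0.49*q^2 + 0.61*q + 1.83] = 8.64*q^2 + 6.18*q - 0.98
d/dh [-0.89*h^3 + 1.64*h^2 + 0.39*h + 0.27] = -2.67*h^2 + 3.28*h + 0.39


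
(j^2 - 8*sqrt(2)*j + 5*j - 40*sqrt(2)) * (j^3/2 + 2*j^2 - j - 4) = j^5/2 - 4*sqrt(2)*j^4 + 9*j^4/2 - 36*sqrt(2)*j^3 + 9*j^3 - 72*sqrt(2)*j^2 - 9*j^2 - 20*j + 72*sqrt(2)*j + 160*sqrt(2)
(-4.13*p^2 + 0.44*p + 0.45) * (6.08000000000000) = -25.1104*p^2 + 2.6752*p + 2.736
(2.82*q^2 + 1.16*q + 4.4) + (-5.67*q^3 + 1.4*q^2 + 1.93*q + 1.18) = -5.67*q^3 + 4.22*q^2 + 3.09*q + 5.58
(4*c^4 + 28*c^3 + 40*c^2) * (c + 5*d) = 4*c^5 + 20*c^4*d + 28*c^4 + 140*c^3*d + 40*c^3 + 200*c^2*d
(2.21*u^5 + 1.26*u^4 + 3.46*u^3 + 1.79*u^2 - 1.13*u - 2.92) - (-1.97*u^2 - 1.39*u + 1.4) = 2.21*u^5 + 1.26*u^4 + 3.46*u^3 + 3.76*u^2 + 0.26*u - 4.32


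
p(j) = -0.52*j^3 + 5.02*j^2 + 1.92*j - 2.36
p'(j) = -1.56*j^2 + 10.04*j + 1.92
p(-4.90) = 169.94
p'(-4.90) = -84.73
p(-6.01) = 280.31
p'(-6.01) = -114.77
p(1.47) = 9.66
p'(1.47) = 13.31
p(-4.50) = 138.04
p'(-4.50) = -74.85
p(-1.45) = 7.00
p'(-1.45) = -15.92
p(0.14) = -1.99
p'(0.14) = 3.30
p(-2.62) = 36.42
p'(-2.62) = -35.09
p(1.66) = 12.28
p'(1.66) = 14.29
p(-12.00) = 1596.04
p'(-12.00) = -343.20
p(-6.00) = 279.16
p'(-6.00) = -114.48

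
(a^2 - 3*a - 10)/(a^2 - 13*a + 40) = (a + 2)/(a - 8)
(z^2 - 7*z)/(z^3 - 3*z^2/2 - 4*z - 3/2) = 2*z*(7 - z)/(-2*z^3 + 3*z^2 + 8*z + 3)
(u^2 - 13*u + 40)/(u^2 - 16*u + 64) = (u - 5)/(u - 8)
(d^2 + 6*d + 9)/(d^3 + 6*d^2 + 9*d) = 1/d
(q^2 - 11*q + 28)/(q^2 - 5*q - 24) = (-q^2 + 11*q - 28)/(-q^2 + 5*q + 24)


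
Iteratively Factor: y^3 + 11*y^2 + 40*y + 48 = (y + 4)*(y^2 + 7*y + 12) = (y + 4)^2*(y + 3)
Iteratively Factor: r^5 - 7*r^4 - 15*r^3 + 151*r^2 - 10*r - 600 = (r - 5)*(r^4 - 2*r^3 - 25*r^2 + 26*r + 120) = (r - 5)*(r + 4)*(r^3 - 6*r^2 - r + 30) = (r - 5)*(r - 3)*(r + 4)*(r^2 - 3*r - 10) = (r - 5)*(r - 3)*(r + 2)*(r + 4)*(r - 5)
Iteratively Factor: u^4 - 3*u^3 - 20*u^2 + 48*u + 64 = (u + 1)*(u^3 - 4*u^2 - 16*u + 64) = (u - 4)*(u + 1)*(u^2 - 16) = (u - 4)*(u + 1)*(u + 4)*(u - 4)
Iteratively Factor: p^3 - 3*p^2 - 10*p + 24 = (p - 4)*(p^2 + p - 6) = (p - 4)*(p - 2)*(p + 3)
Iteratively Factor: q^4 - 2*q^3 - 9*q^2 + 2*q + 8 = (q + 2)*(q^3 - 4*q^2 - q + 4) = (q - 4)*(q + 2)*(q^2 - 1) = (q - 4)*(q - 1)*(q + 2)*(q + 1)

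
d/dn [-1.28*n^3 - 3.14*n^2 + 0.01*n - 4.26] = -3.84*n^2 - 6.28*n + 0.01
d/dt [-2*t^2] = -4*t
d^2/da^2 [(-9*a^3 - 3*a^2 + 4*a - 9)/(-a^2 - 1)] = 2*(-13*a^3 + 18*a^2 + 39*a - 6)/(a^6 + 3*a^4 + 3*a^2 + 1)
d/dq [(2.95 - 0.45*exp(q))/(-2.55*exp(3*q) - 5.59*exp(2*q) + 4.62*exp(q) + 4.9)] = (-2.295*exp(3*q) + 20.052*exp(2*q) + 32.981*exp(q) - 15.834)*exp(q)/(6.5025*exp(6*q) + 28.509*exp(5*q) + 7.6861*exp(4*q) - 76.6416*exp(3*q) - 33.4376*exp(2*q) + 45.276*exp(q) + 24.01)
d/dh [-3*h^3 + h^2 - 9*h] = -9*h^2 + 2*h - 9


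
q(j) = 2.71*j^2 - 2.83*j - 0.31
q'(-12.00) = -67.87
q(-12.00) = 423.89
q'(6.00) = 29.69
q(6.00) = 80.27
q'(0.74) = 1.18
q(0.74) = -0.92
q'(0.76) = 1.29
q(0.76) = -0.90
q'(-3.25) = -20.44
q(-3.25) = 37.51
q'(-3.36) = -21.04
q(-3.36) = 39.79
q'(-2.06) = -14.00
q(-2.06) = 17.02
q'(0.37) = -0.82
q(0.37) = -0.99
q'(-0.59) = -6.03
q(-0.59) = 2.30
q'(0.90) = 2.05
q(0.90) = -0.66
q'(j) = 5.42*j - 2.83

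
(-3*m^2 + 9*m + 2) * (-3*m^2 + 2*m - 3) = 9*m^4 - 33*m^3 + 21*m^2 - 23*m - 6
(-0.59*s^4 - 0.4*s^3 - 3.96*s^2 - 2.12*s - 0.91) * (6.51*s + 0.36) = -3.8409*s^5 - 2.8164*s^4 - 25.9236*s^3 - 15.2268*s^2 - 6.6873*s - 0.3276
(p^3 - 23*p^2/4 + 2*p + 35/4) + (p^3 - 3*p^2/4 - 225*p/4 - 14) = 2*p^3 - 13*p^2/2 - 217*p/4 - 21/4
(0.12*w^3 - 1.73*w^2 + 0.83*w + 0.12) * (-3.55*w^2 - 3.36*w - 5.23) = -0.426*w^5 + 5.7383*w^4 + 2.2387*w^3 + 5.8331*w^2 - 4.7441*w - 0.6276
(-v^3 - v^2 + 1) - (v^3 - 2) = -2*v^3 - v^2 + 3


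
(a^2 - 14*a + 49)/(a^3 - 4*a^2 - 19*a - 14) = (a - 7)/(a^2 + 3*a + 2)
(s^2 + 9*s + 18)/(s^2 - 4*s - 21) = (s + 6)/(s - 7)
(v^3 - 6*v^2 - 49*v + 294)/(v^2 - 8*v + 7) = (v^2 + v - 42)/(v - 1)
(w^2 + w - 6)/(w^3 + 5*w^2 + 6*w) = (w - 2)/(w*(w + 2))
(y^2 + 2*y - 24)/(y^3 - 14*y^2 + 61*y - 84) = (y + 6)/(y^2 - 10*y + 21)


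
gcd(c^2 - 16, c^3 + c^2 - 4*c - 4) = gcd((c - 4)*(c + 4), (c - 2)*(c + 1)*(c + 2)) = 1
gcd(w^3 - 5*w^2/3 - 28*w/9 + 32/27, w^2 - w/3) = w - 1/3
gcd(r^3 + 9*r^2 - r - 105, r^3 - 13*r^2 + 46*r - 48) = r - 3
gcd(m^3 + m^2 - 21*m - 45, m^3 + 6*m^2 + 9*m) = m^2 + 6*m + 9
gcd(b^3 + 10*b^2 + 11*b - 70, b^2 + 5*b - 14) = b^2 + 5*b - 14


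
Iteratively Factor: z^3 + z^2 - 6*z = (z + 3)*(z^2 - 2*z) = z*(z + 3)*(z - 2)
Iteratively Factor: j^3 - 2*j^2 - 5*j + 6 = (j + 2)*(j^2 - 4*j + 3) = (j - 1)*(j + 2)*(j - 3)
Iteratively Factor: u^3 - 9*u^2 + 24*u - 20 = (u - 5)*(u^2 - 4*u + 4) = (u - 5)*(u - 2)*(u - 2)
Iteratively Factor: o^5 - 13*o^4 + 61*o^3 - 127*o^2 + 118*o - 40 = (o - 5)*(o^4 - 8*o^3 + 21*o^2 - 22*o + 8) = (o - 5)*(o - 4)*(o^3 - 4*o^2 + 5*o - 2) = (o - 5)*(o - 4)*(o - 1)*(o^2 - 3*o + 2) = (o - 5)*(o - 4)*(o - 1)^2*(o - 2)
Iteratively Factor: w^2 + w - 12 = (w - 3)*(w + 4)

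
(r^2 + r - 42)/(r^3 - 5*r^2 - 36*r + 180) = (r + 7)/(r^2 + r - 30)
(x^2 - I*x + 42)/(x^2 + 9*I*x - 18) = (x - 7*I)/(x + 3*I)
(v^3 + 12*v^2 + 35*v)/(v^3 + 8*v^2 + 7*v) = (v + 5)/(v + 1)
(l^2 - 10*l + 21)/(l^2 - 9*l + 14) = (l - 3)/(l - 2)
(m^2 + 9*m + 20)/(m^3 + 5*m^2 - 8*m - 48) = (m + 5)/(m^2 + m - 12)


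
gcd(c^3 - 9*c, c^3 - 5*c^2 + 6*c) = c^2 - 3*c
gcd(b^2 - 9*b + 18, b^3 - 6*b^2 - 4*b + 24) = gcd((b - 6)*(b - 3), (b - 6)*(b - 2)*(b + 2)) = b - 6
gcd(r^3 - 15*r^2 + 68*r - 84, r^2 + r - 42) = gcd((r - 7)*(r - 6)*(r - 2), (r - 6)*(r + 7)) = r - 6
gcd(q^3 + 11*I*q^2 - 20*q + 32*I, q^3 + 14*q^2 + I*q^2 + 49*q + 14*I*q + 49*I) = 1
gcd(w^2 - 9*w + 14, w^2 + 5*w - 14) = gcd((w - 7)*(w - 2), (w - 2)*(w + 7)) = w - 2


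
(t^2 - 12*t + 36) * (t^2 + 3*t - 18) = t^4 - 9*t^3 - 18*t^2 + 324*t - 648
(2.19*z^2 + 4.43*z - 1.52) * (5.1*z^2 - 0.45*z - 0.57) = 11.169*z^4 + 21.6075*z^3 - 10.9938*z^2 - 1.8411*z + 0.8664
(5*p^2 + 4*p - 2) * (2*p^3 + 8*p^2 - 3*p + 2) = 10*p^5 + 48*p^4 + 13*p^3 - 18*p^2 + 14*p - 4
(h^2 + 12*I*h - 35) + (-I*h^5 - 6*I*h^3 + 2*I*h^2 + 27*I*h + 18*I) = -I*h^5 - 6*I*h^3 + h^2 + 2*I*h^2 + 39*I*h - 35 + 18*I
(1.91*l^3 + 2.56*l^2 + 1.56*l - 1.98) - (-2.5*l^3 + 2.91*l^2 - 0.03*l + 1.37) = 4.41*l^3 - 0.35*l^2 + 1.59*l - 3.35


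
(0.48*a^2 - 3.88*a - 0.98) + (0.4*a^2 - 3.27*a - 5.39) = 0.88*a^2 - 7.15*a - 6.37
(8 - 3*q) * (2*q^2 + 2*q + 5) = -6*q^3 + 10*q^2 + q + 40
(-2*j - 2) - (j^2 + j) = -j^2 - 3*j - 2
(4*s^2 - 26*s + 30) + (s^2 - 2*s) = 5*s^2 - 28*s + 30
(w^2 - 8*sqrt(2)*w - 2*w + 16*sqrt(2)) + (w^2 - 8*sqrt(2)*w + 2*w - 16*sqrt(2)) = 2*w^2 - 16*sqrt(2)*w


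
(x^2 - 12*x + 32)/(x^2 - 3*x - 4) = (x - 8)/(x + 1)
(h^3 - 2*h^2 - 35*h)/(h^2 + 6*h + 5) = h*(h - 7)/(h + 1)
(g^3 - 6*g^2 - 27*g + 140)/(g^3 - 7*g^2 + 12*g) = (g^2 - 2*g - 35)/(g*(g - 3))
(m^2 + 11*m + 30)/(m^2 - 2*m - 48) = (m + 5)/(m - 8)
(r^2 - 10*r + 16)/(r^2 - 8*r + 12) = (r - 8)/(r - 6)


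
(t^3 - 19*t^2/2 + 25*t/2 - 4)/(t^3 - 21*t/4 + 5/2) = 2*(t^2 - 9*t + 8)/(2*t^2 + t - 10)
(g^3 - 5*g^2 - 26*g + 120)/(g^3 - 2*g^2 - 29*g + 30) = (g - 4)/(g - 1)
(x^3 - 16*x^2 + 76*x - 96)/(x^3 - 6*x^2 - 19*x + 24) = (x^2 - 8*x + 12)/(x^2 + 2*x - 3)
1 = 1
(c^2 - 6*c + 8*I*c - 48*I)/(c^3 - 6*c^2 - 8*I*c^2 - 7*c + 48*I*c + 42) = (c + 8*I)/(c^2 - 8*I*c - 7)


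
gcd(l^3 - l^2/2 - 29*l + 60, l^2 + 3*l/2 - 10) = l - 5/2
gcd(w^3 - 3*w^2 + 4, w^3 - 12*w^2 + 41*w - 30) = 1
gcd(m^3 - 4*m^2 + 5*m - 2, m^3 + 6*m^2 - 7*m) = m - 1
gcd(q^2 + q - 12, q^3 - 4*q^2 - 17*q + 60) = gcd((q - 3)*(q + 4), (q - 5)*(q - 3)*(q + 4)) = q^2 + q - 12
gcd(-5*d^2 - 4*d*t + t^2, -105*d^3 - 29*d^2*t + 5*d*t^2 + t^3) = -5*d + t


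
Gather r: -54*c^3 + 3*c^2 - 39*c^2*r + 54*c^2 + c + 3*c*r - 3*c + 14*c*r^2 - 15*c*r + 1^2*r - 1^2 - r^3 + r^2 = -54*c^3 + 57*c^2 - 2*c - r^3 + r^2*(14*c + 1) + r*(-39*c^2 - 12*c + 1) - 1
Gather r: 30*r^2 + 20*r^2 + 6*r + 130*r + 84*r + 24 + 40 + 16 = 50*r^2 + 220*r + 80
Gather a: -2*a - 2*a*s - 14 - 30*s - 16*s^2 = a*(-2*s - 2) - 16*s^2 - 30*s - 14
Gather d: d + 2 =d + 2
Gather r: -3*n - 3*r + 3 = -3*n - 3*r + 3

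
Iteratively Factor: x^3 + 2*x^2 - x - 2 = (x + 1)*(x^2 + x - 2) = (x - 1)*(x + 1)*(x + 2)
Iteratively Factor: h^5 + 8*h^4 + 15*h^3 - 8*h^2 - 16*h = (h + 4)*(h^4 + 4*h^3 - h^2 - 4*h) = h*(h + 4)*(h^3 + 4*h^2 - h - 4) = h*(h - 1)*(h + 4)*(h^2 + 5*h + 4) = h*(h - 1)*(h + 1)*(h + 4)*(h + 4)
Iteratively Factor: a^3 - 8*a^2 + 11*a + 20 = (a - 4)*(a^2 - 4*a - 5) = (a - 4)*(a + 1)*(a - 5)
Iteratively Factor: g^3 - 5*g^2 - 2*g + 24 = (g + 2)*(g^2 - 7*g + 12) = (g - 3)*(g + 2)*(g - 4)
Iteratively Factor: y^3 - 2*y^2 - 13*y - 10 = (y + 1)*(y^2 - 3*y - 10) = (y + 1)*(y + 2)*(y - 5)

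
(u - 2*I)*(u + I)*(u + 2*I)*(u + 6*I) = u^4 + 7*I*u^3 - 2*u^2 + 28*I*u - 24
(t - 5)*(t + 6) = t^2 + t - 30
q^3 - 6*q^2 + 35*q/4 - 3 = (q - 4)*(q - 3/2)*(q - 1/2)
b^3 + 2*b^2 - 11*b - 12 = (b - 3)*(b + 1)*(b + 4)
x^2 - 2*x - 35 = (x - 7)*(x + 5)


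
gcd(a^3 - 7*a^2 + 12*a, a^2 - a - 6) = a - 3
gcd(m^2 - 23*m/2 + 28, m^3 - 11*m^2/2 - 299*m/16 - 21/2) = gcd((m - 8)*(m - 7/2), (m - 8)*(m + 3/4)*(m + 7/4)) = m - 8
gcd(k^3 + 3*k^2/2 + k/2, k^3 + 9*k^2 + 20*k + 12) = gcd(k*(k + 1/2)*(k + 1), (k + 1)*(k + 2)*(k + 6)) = k + 1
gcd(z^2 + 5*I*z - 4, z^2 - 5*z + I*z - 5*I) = z + I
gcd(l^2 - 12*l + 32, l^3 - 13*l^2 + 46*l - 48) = l - 8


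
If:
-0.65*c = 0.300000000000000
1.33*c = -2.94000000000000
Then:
No Solution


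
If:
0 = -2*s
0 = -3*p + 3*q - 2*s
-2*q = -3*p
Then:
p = 0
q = 0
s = 0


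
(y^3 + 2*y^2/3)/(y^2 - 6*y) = y*(3*y + 2)/(3*(y - 6))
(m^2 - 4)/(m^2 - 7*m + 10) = (m + 2)/(m - 5)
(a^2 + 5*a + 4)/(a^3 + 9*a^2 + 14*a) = (a^2 + 5*a + 4)/(a*(a^2 + 9*a + 14))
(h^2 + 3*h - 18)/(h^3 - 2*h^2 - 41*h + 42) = (h - 3)/(h^2 - 8*h + 7)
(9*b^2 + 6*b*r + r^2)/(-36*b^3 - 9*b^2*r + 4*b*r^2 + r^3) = (3*b + r)/(-12*b^2 + b*r + r^2)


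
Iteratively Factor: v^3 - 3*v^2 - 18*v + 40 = (v - 2)*(v^2 - v - 20) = (v - 5)*(v - 2)*(v + 4)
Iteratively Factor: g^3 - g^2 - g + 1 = (g - 1)*(g^2 - 1) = (g - 1)*(g + 1)*(g - 1)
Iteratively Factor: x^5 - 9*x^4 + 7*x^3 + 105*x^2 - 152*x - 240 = (x - 4)*(x^4 - 5*x^3 - 13*x^2 + 53*x + 60) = (x - 4)*(x + 3)*(x^3 - 8*x^2 + 11*x + 20) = (x - 4)*(x + 1)*(x + 3)*(x^2 - 9*x + 20) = (x - 4)^2*(x + 1)*(x + 3)*(x - 5)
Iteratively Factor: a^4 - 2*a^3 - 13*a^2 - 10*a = (a - 5)*(a^3 + 3*a^2 + 2*a) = a*(a - 5)*(a^2 + 3*a + 2) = a*(a - 5)*(a + 2)*(a + 1)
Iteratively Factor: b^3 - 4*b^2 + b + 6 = (b + 1)*(b^2 - 5*b + 6) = (b - 3)*(b + 1)*(b - 2)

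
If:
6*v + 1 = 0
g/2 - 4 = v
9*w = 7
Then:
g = 23/3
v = -1/6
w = 7/9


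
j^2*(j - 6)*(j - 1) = j^4 - 7*j^3 + 6*j^2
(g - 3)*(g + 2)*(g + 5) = g^3 + 4*g^2 - 11*g - 30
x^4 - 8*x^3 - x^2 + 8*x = x*(x - 8)*(x - 1)*(x + 1)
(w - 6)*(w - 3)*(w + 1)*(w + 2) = w^4 - 6*w^3 - 7*w^2 + 36*w + 36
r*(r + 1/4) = r^2 + r/4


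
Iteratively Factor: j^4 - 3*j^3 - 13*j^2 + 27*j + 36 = (j + 1)*(j^3 - 4*j^2 - 9*j + 36) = (j + 1)*(j + 3)*(j^2 - 7*j + 12) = (j - 3)*(j + 1)*(j + 3)*(j - 4)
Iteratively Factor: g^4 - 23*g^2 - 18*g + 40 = (g + 4)*(g^3 - 4*g^2 - 7*g + 10) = (g + 2)*(g + 4)*(g^2 - 6*g + 5) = (g - 1)*(g + 2)*(g + 4)*(g - 5)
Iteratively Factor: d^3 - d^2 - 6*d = (d)*(d^2 - d - 6) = d*(d - 3)*(d + 2)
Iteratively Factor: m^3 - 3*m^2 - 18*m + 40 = (m + 4)*(m^2 - 7*m + 10) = (m - 5)*(m + 4)*(m - 2)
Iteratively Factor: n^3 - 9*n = (n - 3)*(n^2 + 3*n) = (n - 3)*(n + 3)*(n)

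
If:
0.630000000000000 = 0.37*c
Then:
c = 1.70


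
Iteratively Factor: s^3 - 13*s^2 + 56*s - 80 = (s - 4)*(s^2 - 9*s + 20) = (s - 5)*(s - 4)*(s - 4)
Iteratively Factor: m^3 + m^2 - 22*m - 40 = (m - 5)*(m^2 + 6*m + 8) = (m - 5)*(m + 2)*(m + 4)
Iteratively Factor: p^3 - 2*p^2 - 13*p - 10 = (p + 2)*(p^2 - 4*p - 5) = (p - 5)*(p + 2)*(p + 1)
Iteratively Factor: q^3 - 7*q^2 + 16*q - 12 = (q - 2)*(q^2 - 5*q + 6) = (q - 3)*(q - 2)*(q - 2)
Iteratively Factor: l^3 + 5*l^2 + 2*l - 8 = (l + 2)*(l^2 + 3*l - 4) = (l - 1)*(l + 2)*(l + 4)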